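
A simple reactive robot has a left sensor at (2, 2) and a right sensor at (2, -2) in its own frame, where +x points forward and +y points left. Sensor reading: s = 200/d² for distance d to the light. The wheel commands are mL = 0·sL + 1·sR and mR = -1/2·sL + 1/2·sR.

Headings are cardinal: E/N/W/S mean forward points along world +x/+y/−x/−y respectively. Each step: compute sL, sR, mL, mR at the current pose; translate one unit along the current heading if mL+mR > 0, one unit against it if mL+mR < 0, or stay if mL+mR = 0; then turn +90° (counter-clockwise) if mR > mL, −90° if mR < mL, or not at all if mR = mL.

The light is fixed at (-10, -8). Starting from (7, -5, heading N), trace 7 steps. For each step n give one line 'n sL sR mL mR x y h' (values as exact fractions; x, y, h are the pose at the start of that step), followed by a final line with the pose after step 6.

0 4/5 100/193 100/193 -136/965 7 -5 N
1 200/397 40/73 40/73 640/28981 7 -4 E
2 50/101 10/13 10/13 180/1313 8 -4 S
3 200/257 200/281 200/281 -2400/72217 8 -5 W
4 4/5 100/193 100/193 -136/965 7 -5 N
5 200/397 40/73 40/73 640/28981 7 -4 E
6 50/101 10/13 10/13 180/1313 8 -4 S
final 8 -5 W

n=0: pose=(7,-5,N); sL=4/5, sR=100/193; mL=100/193, mR=-136/965; mL+mR=364/965 → advance +1; mR−mL=-636/965 → turn -1·90°
n=1: pose=(7,-4,E); sL=200/397, sR=40/73; mL=40/73, mR=640/28981; mL+mR=16520/28981 → advance +1; mR−mL=-15240/28981 → turn -1·90°
n=2: pose=(8,-4,S); sL=50/101, sR=10/13; mL=10/13, mR=180/1313; mL+mR=1190/1313 → advance +1; mR−mL=-830/1313 → turn -1·90°
n=3: pose=(8,-5,W); sL=200/257, sR=200/281; mL=200/281, mR=-2400/72217; mL+mR=49000/72217 → advance +1; mR−mL=-53800/72217 → turn -1·90°
n=4: pose=(7,-5,N); sL=4/5, sR=100/193; mL=100/193, mR=-136/965; mL+mR=364/965 → advance +1; mR−mL=-636/965 → turn -1·90°
n=5: pose=(7,-4,E); sL=200/397, sR=40/73; mL=40/73, mR=640/28981; mL+mR=16520/28981 → advance +1; mR−mL=-15240/28981 → turn -1·90°
n=6: pose=(8,-4,S); sL=50/101, sR=10/13; mL=10/13, mR=180/1313; mL+mR=1190/1313 → advance +1; mR−mL=-830/1313 → turn -1·90°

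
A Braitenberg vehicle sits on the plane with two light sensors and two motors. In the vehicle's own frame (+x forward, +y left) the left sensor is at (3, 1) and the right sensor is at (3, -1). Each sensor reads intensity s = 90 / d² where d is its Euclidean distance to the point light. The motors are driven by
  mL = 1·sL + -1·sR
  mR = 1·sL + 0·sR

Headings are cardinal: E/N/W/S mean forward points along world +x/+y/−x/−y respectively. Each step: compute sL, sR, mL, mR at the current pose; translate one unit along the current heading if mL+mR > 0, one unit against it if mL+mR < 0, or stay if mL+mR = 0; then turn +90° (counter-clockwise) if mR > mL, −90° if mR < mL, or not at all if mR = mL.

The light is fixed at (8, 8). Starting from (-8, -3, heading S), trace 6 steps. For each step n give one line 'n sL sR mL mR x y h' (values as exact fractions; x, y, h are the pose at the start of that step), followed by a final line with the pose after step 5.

0 90/421 18/97 1152/40837 90/421 -8 -3 S
1 9/29 45/169 216/4901 9/29 -8 -4 E
2 90/337 90/277 -5400/93349 90/337 -7 -4 N
3 5/26 45/212 -55/2756 5/26 -7 -3 W
4 90/421 18/97 1152/40837 90/421 -8 -3 S
5 9/29 45/169 216/4901 9/29 -8 -4 E
final -7 -4 N

n=0: pose=(-8,-3,S); sL=90/421, sR=18/97; mL=1152/40837, mR=90/421; mL+mR=9882/40837 → advance +1; mR−mL=18/97 → turn +1·90°
n=1: pose=(-8,-4,E); sL=9/29, sR=45/169; mL=216/4901, mR=9/29; mL+mR=1737/4901 → advance +1; mR−mL=45/169 → turn +1·90°
n=2: pose=(-7,-4,N); sL=90/337, sR=90/277; mL=-5400/93349, mR=90/337; mL+mR=19530/93349 → advance +1; mR−mL=90/277 → turn +1·90°
n=3: pose=(-7,-3,W); sL=5/26, sR=45/212; mL=-55/2756, mR=5/26; mL+mR=475/2756 → advance +1; mR−mL=45/212 → turn +1·90°
n=4: pose=(-8,-3,S); sL=90/421, sR=18/97; mL=1152/40837, mR=90/421; mL+mR=9882/40837 → advance +1; mR−mL=18/97 → turn +1·90°
n=5: pose=(-8,-4,E); sL=9/29, sR=45/169; mL=216/4901, mR=9/29; mL+mR=1737/4901 → advance +1; mR−mL=45/169 → turn +1·90°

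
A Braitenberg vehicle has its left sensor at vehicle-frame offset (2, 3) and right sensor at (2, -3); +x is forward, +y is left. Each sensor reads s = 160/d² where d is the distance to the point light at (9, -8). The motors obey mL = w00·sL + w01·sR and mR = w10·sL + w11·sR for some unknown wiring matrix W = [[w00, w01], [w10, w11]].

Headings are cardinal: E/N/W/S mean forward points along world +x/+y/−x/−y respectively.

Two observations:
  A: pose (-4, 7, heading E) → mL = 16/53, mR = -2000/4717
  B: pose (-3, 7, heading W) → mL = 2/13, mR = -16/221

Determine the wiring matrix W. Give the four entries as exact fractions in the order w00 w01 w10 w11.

obs A: pose=(-4,7,E) → sL=32/89, sR=32/53, mL=16/53, mR=-2000/4717
obs B: pose=(-3,7,W) → sL=8/17, sR=4/13, mL=2/13, mR=-16/221
sensor matrix S = [[32/89, 32/53], [8/17, 4/13]]; det S = -180864/1042457
solve [mL_A; mL_B] = S·[w00; w01] and [mR_A; mR_B] = S·[w10; w11]:
  w00 = 0, w01 = 1/2, w10 = 1/2, w11 = -1

0 1/2 1/2 -1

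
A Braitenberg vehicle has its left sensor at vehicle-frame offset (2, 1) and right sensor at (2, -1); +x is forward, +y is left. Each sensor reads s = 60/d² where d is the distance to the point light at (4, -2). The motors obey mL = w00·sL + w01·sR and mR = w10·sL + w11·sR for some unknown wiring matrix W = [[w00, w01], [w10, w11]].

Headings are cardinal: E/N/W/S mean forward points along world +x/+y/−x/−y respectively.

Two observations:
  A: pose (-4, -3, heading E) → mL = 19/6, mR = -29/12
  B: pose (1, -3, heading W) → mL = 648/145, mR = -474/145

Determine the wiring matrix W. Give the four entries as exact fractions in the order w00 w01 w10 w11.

obs A: pose=(-4,-3,E) → sL=5/3, sR=3/2, mL=19/6, mR=-29/12
obs B: pose=(1,-3,W) → sL=60/29, sR=12/5, mL=648/145, mR=-474/145
sensor matrix S = [[5/3, 3/2], [60/29, 12/5]]; det S = 26/29
solve [mL_A; mL_B] = S·[w00; w01] and [mR_A; mR_B] = S·[w10; w11]:
  w00 = 1, w01 = 1, w10 = -1, w11 = -1/2

1 1 -1 -1/2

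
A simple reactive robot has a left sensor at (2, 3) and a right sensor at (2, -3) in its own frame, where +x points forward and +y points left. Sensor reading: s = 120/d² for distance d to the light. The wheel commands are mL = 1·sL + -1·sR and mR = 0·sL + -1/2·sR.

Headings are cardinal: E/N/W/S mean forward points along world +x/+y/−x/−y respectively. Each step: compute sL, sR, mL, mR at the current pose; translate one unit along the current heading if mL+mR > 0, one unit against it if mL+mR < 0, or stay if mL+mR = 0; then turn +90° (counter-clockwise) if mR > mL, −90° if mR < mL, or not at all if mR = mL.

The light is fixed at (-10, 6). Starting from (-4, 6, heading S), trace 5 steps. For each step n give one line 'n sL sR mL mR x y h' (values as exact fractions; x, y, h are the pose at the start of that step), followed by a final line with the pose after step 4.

n=0: pose=(-4,6,S); sL=24/17, sR=120/13; mL=-1728/221, mR=-60/13; mL+mR=-2748/221 → advance -1; mR−mL=708/221 → turn +1·90°
n=1: pose=(-4,7,E); sL=3/2, sR=30/17; mL=-9/34, mR=-15/17; mL+mR=-39/34 → advance -1; mR−mL=-21/34 → turn -1·90°
n=2: pose=(-5,7,S); sL=24/13, sR=24; mL=-288/13, mR=-12; mL+mR=-444/13 → advance -1; mR−mL=132/13 → turn +1·90°
n=3: pose=(-5,8,E); sL=60/37, sR=12/5; mL=-144/185, mR=-6/5; mL+mR=-366/185 → advance -1; mR−mL=-78/185 → turn -1·90°
n=4: pose=(-6,8,S); sL=120/49, sR=120; mL=-5760/49, mR=-60; mL+mR=-8700/49 → advance -1; mR−mL=2820/49 → turn +1·90°

0 24/17 120/13 -1728/221 -60/13 -4 6 S
1 3/2 30/17 -9/34 -15/17 -4 7 E
2 24/13 24 -288/13 -12 -5 7 S
3 60/37 12/5 -144/185 -6/5 -5 8 E
4 120/49 120 -5760/49 -60 -6 8 S
final -6 9 E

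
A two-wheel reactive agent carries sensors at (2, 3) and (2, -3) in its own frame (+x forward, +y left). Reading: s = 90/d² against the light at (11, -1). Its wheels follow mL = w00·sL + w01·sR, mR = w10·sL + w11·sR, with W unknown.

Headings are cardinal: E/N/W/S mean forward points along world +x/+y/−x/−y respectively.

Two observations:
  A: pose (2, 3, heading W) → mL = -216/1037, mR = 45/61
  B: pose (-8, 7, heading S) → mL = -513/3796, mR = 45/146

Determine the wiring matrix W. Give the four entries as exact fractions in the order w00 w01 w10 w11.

-1 1 1 0

obs A: pose=(2,3,W) → sL=45/61, sR=9/17, mL=-216/1037, mR=45/61
obs B: pose=(-8,7,S) → sL=45/146, sR=9/52, mL=-513/3796, mR=45/146
sensor matrix S = [[45/61, 9/17], [45/146, 9/52]]; det S = -139725/3936452
solve [mL_A; mL_B] = S·[w00; w01] and [mR_A; mR_B] = S·[w10; w11]:
  w00 = -1, w01 = 1, w10 = 1, w11 = 0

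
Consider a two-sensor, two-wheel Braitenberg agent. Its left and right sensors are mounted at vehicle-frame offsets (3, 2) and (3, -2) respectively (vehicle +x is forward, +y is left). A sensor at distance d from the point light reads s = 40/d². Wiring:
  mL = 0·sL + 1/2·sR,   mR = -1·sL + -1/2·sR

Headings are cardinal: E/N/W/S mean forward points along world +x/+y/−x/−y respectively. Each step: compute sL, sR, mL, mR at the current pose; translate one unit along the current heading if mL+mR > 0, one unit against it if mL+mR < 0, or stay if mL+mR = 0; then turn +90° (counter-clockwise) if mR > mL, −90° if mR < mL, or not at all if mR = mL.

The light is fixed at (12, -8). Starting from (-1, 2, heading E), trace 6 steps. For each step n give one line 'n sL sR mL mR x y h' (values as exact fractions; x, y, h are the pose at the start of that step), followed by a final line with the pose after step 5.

0 10/61 10/41 5/41 -715/2501 -1 2 E
1 40/193 8/61 4/61 -3212/11773 -2 2 S
2 4/37 20/229 10/229 -1286/8473 -2 3 W
3 40/421 40/317 20/317 -21100/133457 -1 3 N
4 10/61 10/41 5/41 -715/2501 -1 2 E
5 40/193 8/61 4/61 -3212/11773 -2 2 S
final -2 3 W

n=0: pose=(-1,2,E); sL=10/61, sR=10/41; mL=5/41, mR=-715/2501; mL+mR=-10/61 → advance -1; mR−mL=-1020/2501 → turn -1·90°
n=1: pose=(-2,2,S); sL=40/193, sR=8/61; mL=4/61, mR=-3212/11773; mL+mR=-40/193 → advance -1; mR−mL=-3984/11773 → turn -1·90°
n=2: pose=(-2,3,W); sL=4/37, sR=20/229; mL=10/229, mR=-1286/8473; mL+mR=-4/37 → advance -1; mR−mL=-1656/8473 → turn -1·90°
n=3: pose=(-1,3,N); sL=40/421, sR=40/317; mL=20/317, mR=-21100/133457; mL+mR=-40/421 → advance -1; mR−mL=-29520/133457 → turn -1·90°
n=4: pose=(-1,2,E); sL=10/61, sR=10/41; mL=5/41, mR=-715/2501; mL+mR=-10/61 → advance -1; mR−mL=-1020/2501 → turn -1·90°
n=5: pose=(-2,2,S); sL=40/193, sR=8/61; mL=4/61, mR=-3212/11773; mL+mR=-40/193 → advance -1; mR−mL=-3984/11773 → turn -1·90°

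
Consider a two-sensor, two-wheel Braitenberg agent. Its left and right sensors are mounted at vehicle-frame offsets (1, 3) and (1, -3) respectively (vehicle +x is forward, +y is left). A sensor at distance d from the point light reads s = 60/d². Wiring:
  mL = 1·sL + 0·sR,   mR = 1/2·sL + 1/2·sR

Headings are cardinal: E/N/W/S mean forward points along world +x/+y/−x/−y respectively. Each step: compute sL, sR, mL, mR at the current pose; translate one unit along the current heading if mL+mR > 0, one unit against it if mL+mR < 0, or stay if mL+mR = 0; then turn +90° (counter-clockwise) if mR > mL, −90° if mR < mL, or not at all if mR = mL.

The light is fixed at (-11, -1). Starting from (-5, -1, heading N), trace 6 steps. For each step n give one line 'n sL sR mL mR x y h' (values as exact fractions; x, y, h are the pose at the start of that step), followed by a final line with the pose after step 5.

0 6 30/41 6 138/41 -5 -1 N
1 12/13 60/53 12/13 708/689 -5 0 E
2 3 15/26 3 93/52 -4 0 N
3 60/89 12/13 60/89 924/1157 -4 1 E
4 30/17 6/13 30/17 246/221 -3 1 N
5 20/39 20/27 20/39 220/351 -3 2 E
final -2 2 N

n=0: pose=(-5,-1,N); sL=6, sR=30/41; mL=6, mR=138/41; mL+mR=384/41 → advance +1; mR−mL=-108/41 → turn -1·90°
n=1: pose=(-5,0,E); sL=12/13, sR=60/53; mL=12/13, mR=708/689; mL+mR=1344/689 → advance +1; mR−mL=72/689 → turn +1·90°
n=2: pose=(-4,0,N); sL=3, sR=15/26; mL=3, mR=93/52; mL+mR=249/52 → advance +1; mR−mL=-63/52 → turn -1·90°
n=3: pose=(-4,1,E); sL=60/89, sR=12/13; mL=60/89, mR=924/1157; mL+mR=1704/1157 → advance +1; mR−mL=144/1157 → turn +1·90°
n=4: pose=(-3,1,N); sL=30/17, sR=6/13; mL=30/17, mR=246/221; mL+mR=636/221 → advance +1; mR−mL=-144/221 → turn -1·90°
n=5: pose=(-3,2,E); sL=20/39, sR=20/27; mL=20/39, mR=220/351; mL+mR=400/351 → advance +1; mR−mL=40/351 → turn +1·90°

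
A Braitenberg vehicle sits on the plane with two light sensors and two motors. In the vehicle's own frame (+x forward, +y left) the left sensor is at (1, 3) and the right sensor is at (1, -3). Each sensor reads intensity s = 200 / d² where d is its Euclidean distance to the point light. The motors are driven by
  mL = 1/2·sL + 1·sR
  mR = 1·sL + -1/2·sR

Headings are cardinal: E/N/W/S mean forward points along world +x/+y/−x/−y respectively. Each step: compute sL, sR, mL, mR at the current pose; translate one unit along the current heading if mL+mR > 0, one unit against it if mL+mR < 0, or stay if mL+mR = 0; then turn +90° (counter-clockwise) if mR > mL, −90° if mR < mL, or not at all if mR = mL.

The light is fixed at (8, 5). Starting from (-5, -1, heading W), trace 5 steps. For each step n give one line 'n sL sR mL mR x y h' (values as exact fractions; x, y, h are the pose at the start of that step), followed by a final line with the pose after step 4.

n=0: pose=(-5,-1,W); sL=200/277, sR=40/41; mL=15180/11357, mR=2660/11357; mL+mR=17840/11357 → advance +1; mR−mL=-12520/11357 → turn -1·90°
n=1: pose=(-6,-1,N); sL=100/157, sR=100/73; mL=19350/11461, mR=-550/11461; mL+mR=18800/11461 → advance +1; mR−mL=-19900/11461 → turn -1·90°
n=2: pose=(-6,0,E); sL=200/173, sR=200/233; mL=57900/40309, mR=29300/40309; mL+mR=87200/40309 → advance +1; mR−mL=-28600/40309 → turn -1·90°
n=3: pose=(-5,0,S); sL=25/17, sR=50/73; mL=3525/2482, mR=1400/1241; mL+mR=6325/2482 → advance +1; mR−mL=-725/2482 → turn -1·90°
n=4: pose=(-5,-1,W); sL=200/277, sR=40/41; mL=15180/11357, mR=2660/11357; mL+mR=17840/11357 → advance +1; mR−mL=-12520/11357 → turn -1·90°

0 200/277 40/41 15180/11357 2660/11357 -5 -1 W
1 100/157 100/73 19350/11461 -550/11461 -6 -1 N
2 200/173 200/233 57900/40309 29300/40309 -6 0 E
3 25/17 50/73 3525/2482 1400/1241 -5 0 S
4 200/277 40/41 15180/11357 2660/11357 -5 -1 W
final -6 -1 N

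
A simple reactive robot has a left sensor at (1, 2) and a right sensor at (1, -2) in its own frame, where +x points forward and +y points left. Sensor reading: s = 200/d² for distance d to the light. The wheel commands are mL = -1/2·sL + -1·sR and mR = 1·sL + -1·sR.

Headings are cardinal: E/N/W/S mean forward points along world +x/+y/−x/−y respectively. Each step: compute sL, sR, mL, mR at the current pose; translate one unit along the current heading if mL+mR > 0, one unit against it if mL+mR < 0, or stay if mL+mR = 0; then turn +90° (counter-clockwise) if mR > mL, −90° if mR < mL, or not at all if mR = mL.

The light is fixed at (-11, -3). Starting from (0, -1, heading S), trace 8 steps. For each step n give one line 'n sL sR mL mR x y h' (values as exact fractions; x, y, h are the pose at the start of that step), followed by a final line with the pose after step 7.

n=0: pose=(0,-1,S); sL=20/17, sR=100/41; mL=-2110/697, mR=-880/697; mL+mR=-2990/697 → advance -1; mR−mL=30/17 → turn +1·90°
n=1: pose=(0,0,E); sL=200/169, sR=40/29; mL=-9660/4901, mR=-960/4901; mL+mR=-10620/4901 → advance -1; mR−mL=300/169 → turn +1·90°
n=2: pose=(-1,0,N); sL=5/2, sR=5/4; mL=-5/2, mR=5/4; mL+mR=-5/4 → advance -1; mR−mL=15/4 → turn +1·90°
n=3: pose=(-1,-1,W); sL=200/81, sR=200/97; mL=-25900/7857, mR=3200/7857; mL+mR=-22700/7857 → advance -1; mR−mL=100/27 → turn +1·90°
n=4: pose=(0,-1,S); sL=20/17, sR=100/41; mL=-2110/697, mR=-880/697; mL+mR=-2990/697 → advance -1; mR−mL=30/17 → turn +1·90°
n=5: pose=(0,0,E); sL=200/169, sR=40/29; mL=-9660/4901, mR=-960/4901; mL+mR=-10620/4901 → advance -1; mR−mL=300/169 → turn +1·90°
n=6: pose=(-1,0,N); sL=5/2, sR=5/4; mL=-5/2, mR=5/4; mL+mR=-5/4 → advance -1; mR−mL=15/4 → turn +1·90°
n=7: pose=(-1,-1,W); sL=200/81, sR=200/97; mL=-25900/7857, mR=3200/7857; mL+mR=-22700/7857 → advance -1; mR−mL=100/27 → turn +1·90°

0 20/17 100/41 -2110/697 -880/697 0 -1 S
1 200/169 40/29 -9660/4901 -960/4901 0 0 E
2 5/2 5/4 -5/2 5/4 -1 0 N
3 200/81 200/97 -25900/7857 3200/7857 -1 -1 W
4 20/17 100/41 -2110/697 -880/697 0 -1 S
5 200/169 40/29 -9660/4901 -960/4901 0 0 E
6 5/2 5/4 -5/2 5/4 -1 0 N
7 200/81 200/97 -25900/7857 3200/7857 -1 -1 W
final 0 -1 S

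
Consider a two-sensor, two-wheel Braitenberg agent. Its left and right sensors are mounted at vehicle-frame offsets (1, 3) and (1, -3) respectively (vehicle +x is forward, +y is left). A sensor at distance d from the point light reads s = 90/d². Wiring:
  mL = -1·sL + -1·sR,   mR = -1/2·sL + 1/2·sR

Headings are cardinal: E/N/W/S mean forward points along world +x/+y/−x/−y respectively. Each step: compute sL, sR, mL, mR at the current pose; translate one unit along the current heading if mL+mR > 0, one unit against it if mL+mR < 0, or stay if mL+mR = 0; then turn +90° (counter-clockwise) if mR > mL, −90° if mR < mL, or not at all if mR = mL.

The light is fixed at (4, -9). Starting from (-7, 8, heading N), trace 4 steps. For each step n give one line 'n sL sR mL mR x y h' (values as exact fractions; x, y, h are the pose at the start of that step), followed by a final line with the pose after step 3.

n=0: pose=(-7,8,N); sL=9/52, sR=45/194; mL=-2043/5044, mR=297/10088; mL+mR=-3789/10088 → advance -1; mR−mL=4383/10088 → turn +1·90°
n=1: pose=(-7,7,W); sL=90/313, sR=18/101; mL=-14724/31613, mR=-1728/31613; mL+mR=-16452/31613 → advance -1; mR−mL=12996/31613 → turn +1·90°
n=2: pose=(-6,7,S); sL=45/137, sR=45/197; mL=-15030/26989, mR=-1350/26989; mL+mR=-16380/26989 → advance -1; mR−mL=13680/26989 → turn +1·90°
n=3: pose=(-6,8,E); sL=90/481, sR=90/277; mL=-68220/133237, mR=9180/133237; mL+mR=-59040/133237 → advance -1; mR−mL=77400/133237 → turn +1·90°

0 9/52 45/194 -2043/5044 297/10088 -7 8 N
1 90/313 18/101 -14724/31613 -1728/31613 -7 7 W
2 45/137 45/197 -15030/26989 -1350/26989 -6 7 S
3 90/481 90/277 -68220/133237 9180/133237 -6 8 E
final -7 8 N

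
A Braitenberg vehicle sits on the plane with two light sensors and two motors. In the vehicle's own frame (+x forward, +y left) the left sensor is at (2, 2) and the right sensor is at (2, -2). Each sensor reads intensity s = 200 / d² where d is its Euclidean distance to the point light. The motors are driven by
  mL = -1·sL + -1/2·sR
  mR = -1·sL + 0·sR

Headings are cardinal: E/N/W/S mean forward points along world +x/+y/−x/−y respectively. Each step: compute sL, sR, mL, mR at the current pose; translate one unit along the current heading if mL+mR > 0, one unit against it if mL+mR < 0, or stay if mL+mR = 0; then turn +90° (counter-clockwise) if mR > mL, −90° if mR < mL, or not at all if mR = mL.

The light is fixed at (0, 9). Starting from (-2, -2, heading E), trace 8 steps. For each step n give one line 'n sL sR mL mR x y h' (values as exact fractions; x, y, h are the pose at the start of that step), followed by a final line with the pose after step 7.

n=0: pose=(-2,-2,E); sL=200/81, sR=200/169; mL=-41900/13689, mR=-200/81; mL+mR=-75700/13689 → advance -1; mR−mL=100/169 → turn +1·90°
n=1: pose=(-3,-2,N); sL=100/53, sR=100/41; mL=-6750/2173, mR=-100/53; mL+mR=-10850/2173 → advance -1; mR−mL=50/41 → turn +1·90°
n=2: pose=(-3,-3,W); sL=200/221, sR=8/5; mL=-1884/1105, mR=-200/221; mL+mR=-2884/1105 → advance -1; mR−mL=4/5 → turn +1·90°
n=3: pose=(-2,-3,S); sL=50/49, sR=50/53; mL=-3875/2597, mR=-50/49; mL+mR=-6525/2597 → advance -1; mR−mL=25/53 → turn +1·90°
n=4: pose=(-2,-2,E); sL=200/81, sR=200/169; mL=-41900/13689, mR=-200/81; mL+mR=-75700/13689 → advance -1; mR−mL=100/169 → turn +1·90°
n=5: pose=(-3,-2,N); sL=100/53, sR=100/41; mL=-6750/2173, mR=-100/53; mL+mR=-10850/2173 → advance -1; mR−mL=50/41 → turn +1·90°
n=6: pose=(-3,-3,W); sL=200/221, sR=8/5; mL=-1884/1105, mR=-200/221; mL+mR=-2884/1105 → advance -1; mR−mL=4/5 → turn +1·90°
n=7: pose=(-2,-3,S); sL=50/49, sR=50/53; mL=-3875/2597, mR=-50/49; mL+mR=-6525/2597 → advance -1; mR−mL=25/53 → turn +1·90°

0 200/81 200/169 -41900/13689 -200/81 -2 -2 E
1 100/53 100/41 -6750/2173 -100/53 -3 -2 N
2 200/221 8/5 -1884/1105 -200/221 -3 -3 W
3 50/49 50/53 -3875/2597 -50/49 -2 -3 S
4 200/81 200/169 -41900/13689 -200/81 -2 -2 E
5 100/53 100/41 -6750/2173 -100/53 -3 -2 N
6 200/221 8/5 -1884/1105 -200/221 -3 -3 W
7 50/49 50/53 -3875/2597 -50/49 -2 -3 S
final -2 -2 E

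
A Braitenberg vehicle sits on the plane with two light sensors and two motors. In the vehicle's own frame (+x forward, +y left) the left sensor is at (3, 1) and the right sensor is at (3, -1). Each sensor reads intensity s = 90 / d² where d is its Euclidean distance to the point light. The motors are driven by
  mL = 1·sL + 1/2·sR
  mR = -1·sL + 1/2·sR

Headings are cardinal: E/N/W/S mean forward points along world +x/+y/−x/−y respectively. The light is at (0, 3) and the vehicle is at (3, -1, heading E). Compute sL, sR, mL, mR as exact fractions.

left sensor world pos  = (6, 0); dL² = 45
right sensor world pos = (6, -2); dR² = 61
sL = 90/45 = 2
sR = 90/61 = 90/61
mL = 1·sL + 1/2·sR = 167/61
mR = -1·sL + 1/2·sR = -77/61

2 90/61 167/61 -77/61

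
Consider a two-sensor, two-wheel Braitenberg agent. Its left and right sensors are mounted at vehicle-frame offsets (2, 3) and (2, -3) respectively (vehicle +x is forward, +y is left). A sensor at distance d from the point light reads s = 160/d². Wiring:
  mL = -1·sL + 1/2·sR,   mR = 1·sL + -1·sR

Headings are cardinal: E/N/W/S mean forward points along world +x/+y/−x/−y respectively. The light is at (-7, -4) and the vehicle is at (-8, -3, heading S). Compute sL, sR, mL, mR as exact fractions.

left sensor world pos  = (-5, -5); dL² = 5
right sensor world pos = (-11, -5); dR² = 17
sL = 160/5 = 32
sR = 160/17 = 160/17
mL = -1·sL + 1/2·sR = -464/17
mR = 1·sL + -1·sR = 384/17

32 160/17 -464/17 384/17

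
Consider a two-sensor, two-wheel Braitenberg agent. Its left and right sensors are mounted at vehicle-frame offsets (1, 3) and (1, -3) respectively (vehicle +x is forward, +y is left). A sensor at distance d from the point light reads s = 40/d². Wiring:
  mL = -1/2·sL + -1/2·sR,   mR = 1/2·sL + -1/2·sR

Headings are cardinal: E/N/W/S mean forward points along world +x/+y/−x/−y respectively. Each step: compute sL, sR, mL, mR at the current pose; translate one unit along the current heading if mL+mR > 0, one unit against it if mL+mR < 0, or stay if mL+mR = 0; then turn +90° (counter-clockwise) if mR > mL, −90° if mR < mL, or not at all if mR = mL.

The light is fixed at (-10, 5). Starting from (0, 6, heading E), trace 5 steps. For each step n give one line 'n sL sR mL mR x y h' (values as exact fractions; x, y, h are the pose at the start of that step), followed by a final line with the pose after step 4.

n=0: pose=(0,6,E); sL=40/137, sR=8/25; mL=-1048/3425, mR=-48/3425; mL+mR=-8/25 → advance -1; mR−mL=40/137 → turn +1·90°
n=1: pose=(-1,6,N); sL=1, sR=10/37; mL=-47/74, mR=27/74; mL+mR=-10/37 → advance -1; mR−mL=1 → turn +1·90°
n=2: pose=(-1,5,W); sL=40/73, sR=40/73; mL=-40/73, mR=0; mL+mR=-40/73 → advance -1; mR−mL=40/73 → turn +1·90°
n=3: pose=(0,5,S); sL=4/17, sR=4/5; mL=-44/85, mR=-24/85; mL+mR=-4/5 → advance -1; mR−mL=4/17 → turn +1·90°
n=4: pose=(0,6,E); sL=40/137, sR=8/25; mL=-1048/3425, mR=-48/3425; mL+mR=-8/25 → advance -1; mR−mL=40/137 → turn +1·90°

0 40/137 8/25 -1048/3425 -48/3425 0 6 E
1 1 10/37 -47/74 27/74 -1 6 N
2 40/73 40/73 -40/73 0 -1 5 W
3 4/17 4/5 -44/85 -24/85 0 5 S
4 40/137 8/25 -1048/3425 -48/3425 0 6 E
final -1 6 N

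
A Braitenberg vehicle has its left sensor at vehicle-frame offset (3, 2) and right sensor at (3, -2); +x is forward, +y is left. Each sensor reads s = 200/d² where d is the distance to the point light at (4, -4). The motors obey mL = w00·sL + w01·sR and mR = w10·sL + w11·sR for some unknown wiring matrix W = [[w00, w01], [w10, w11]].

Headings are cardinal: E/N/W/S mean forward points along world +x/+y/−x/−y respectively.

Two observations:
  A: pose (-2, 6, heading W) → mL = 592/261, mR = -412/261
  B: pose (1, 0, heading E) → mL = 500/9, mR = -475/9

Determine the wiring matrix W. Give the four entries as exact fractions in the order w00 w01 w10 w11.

obs A: pose=(-2,6,W) → sL=40/29, sR=8/9, mL=592/261, mR=-412/261
obs B: pose=(1,0,E) → sL=50/9, sR=50, mL=500/9, mR=-475/9
sensor matrix S = [[40/29, 8/9], [50/9, 50]]; det S = 150400/2349
solve [mL_A; mL_B] = S·[w00; w01] and [mR_A; mR_B] = S·[w10; w11]:
  w00 = 1, w01 = 1, w10 = -1/2, w11 = -1

1 1 -1/2 -1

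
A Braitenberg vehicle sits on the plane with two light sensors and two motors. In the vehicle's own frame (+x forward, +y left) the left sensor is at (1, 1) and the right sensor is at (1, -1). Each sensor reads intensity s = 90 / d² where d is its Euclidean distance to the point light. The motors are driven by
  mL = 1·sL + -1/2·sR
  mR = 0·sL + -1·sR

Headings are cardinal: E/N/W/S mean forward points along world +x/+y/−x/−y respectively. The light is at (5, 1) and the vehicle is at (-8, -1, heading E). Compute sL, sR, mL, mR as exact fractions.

18/29 10/17 161/493 -10/17

left sensor world pos  = (-7, 0); dL² = 145
right sensor world pos = (-7, -2); dR² = 153
sL = 90/145 = 18/29
sR = 90/153 = 10/17
mL = 1·sL + -1/2·sR = 161/493
mR = 0·sL + -1·sR = -10/17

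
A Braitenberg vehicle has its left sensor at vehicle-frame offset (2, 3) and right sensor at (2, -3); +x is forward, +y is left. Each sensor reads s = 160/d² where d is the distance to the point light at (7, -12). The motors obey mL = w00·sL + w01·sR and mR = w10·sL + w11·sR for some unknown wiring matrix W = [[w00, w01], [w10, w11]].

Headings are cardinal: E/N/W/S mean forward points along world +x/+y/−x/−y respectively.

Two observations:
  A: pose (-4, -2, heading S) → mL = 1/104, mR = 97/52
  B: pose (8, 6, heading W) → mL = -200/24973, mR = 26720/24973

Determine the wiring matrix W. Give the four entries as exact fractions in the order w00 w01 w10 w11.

1/2 -1 1 1

obs A: pose=(-4,-2,S) → sL=5/4, sR=8/13, mL=1/104, mR=97/52
obs B: pose=(8,6,W) → sL=80/113, sR=80/221, mL=-200/24973, mR=26720/24973
sensor matrix S = [[5/4, 8/13], [80/113, 80/221]]; det S = 420/24973
solve [mL_A; mL_B] = S·[w00; w01] and [mR_A; mR_B] = S·[w10; w11]:
  w00 = 1/2, w01 = -1, w10 = 1, w11 = 1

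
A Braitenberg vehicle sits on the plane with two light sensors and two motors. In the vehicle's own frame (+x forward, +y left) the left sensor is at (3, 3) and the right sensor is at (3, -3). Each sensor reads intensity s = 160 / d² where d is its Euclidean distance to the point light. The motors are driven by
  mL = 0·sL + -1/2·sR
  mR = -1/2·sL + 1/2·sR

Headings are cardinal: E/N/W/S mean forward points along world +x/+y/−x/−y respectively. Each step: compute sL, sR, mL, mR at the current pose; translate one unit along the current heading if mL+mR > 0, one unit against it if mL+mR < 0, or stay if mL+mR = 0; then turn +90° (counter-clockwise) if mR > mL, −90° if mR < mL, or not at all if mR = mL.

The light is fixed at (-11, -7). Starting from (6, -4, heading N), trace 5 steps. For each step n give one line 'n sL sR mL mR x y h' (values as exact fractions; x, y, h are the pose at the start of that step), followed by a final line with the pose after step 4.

n=0: pose=(6,-4,N); sL=20/29, sR=40/109; mL=-20/109, mR=-510/3161; mL+mR=-10/29 → advance -1; mR−mL=70/3161 → turn +1·90°
n=1: pose=(6,-5,W); sL=160/197, sR=160/221; mL=-80/221, mR=-1920/43537; mL+mR=-80/197 → advance -1; mR−mL=13840/43537 → turn +1·90°
n=2: pose=(7,-5,S); sL=80/221, sR=80/113; mL=-40/113, mR=4320/24973; mL+mR=-40/221 → advance -1; mR−mL=13160/24973 → turn +1·90°
n=3: pose=(7,-4,E); sL=160/477, sR=160/441; mL=-80/441, mR=320/23373; mL+mR=-80/477 → advance -1; mR−mL=1520/7791 → turn +1·90°
n=4: pose=(6,-4,N); sL=20/29, sR=40/109; mL=-20/109, mR=-510/3161; mL+mR=-10/29 → advance -1; mR−mL=70/3161 → turn +1·90°

0 20/29 40/109 -20/109 -510/3161 6 -4 N
1 160/197 160/221 -80/221 -1920/43537 6 -5 W
2 80/221 80/113 -40/113 4320/24973 7 -5 S
3 160/477 160/441 -80/441 320/23373 7 -4 E
4 20/29 40/109 -20/109 -510/3161 6 -4 N
final 6 -5 W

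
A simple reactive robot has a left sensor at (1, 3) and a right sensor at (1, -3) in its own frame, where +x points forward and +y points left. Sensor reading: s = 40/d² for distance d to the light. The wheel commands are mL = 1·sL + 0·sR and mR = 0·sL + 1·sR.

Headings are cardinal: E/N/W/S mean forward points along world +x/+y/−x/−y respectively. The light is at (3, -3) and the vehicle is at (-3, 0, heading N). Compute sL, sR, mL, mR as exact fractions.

left sensor world pos  = (-6, 1); dL² = 97
right sensor world pos = (0, 1); dR² = 25
sL = 40/97 = 40/97
sR = 40/25 = 8/5
mL = 1·sL + 0·sR = 40/97
mR = 0·sL + 1·sR = 8/5

40/97 8/5 40/97 8/5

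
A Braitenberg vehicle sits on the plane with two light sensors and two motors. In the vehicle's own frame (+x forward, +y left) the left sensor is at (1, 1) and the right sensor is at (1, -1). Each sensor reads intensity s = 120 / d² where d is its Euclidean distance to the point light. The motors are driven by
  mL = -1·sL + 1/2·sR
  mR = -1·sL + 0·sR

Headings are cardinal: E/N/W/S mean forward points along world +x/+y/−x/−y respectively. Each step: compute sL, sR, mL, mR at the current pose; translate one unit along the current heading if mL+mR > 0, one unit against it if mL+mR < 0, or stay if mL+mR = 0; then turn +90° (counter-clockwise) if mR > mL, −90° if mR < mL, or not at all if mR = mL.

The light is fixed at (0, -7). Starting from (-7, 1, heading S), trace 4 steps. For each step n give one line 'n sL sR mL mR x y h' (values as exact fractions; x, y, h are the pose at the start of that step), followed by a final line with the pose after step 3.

n=0: pose=(-7,1,S); sL=24/17, sR=120/113; mL=-1692/1921, mR=-24/17; mL+mR=-4404/1921 → advance -1; mR−mL=-60/113 → turn -1·90°
n=1: pose=(-7,2,W); sL=15/16, sR=30/41; mL=-375/656, mR=-15/16; mL+mR=-495/328 → advance -1; mR−mL=-15/41 → turn -1·90°
n=2: pose=(-6,2,N); sL=120/149, sR=24/25; mL=-1212/3725, mR=-120/149; mL+mR=-4212/3725 → advance -1; mR−mL=-12/25 → turn -1·90°
n=3: pose=(-6,1,E); sL=60/53, sR=60/37; mL=-630/1961, mR=-60/53; mL+mR=-2850/1961 → advance -1; mR−mL=-30/37 → turn -1·90°

0 24/17 120/113 -1692/1921 -24/17 -7 1 S
1 15/16 30/41 -375/656 -15/16 -7 2 W
2 120/149 24/25 -1212/3725 -120/149 -6 2 N
3 60/53 60/37 -630/1961 -60/53 -6 1 E
final -7 1 S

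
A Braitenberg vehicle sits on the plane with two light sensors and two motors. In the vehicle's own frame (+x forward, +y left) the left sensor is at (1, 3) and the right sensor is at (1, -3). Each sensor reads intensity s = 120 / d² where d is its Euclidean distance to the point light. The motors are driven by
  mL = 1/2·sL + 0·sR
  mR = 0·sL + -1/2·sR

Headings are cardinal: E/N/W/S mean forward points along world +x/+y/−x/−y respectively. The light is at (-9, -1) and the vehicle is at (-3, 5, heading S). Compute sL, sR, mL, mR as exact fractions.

60/53 60/17 30/53 -30/17

left sensor world pos  = (0, 4); dL² = 106
right sensor world pos = (-6, 4); dR² = 34
sL = 120/106 = 60/53
sR = 120/34 = 60/17
mL = 1/2·sL + 0·sR = 30/53
mR = 0·sL + -1/2·sR = -30/17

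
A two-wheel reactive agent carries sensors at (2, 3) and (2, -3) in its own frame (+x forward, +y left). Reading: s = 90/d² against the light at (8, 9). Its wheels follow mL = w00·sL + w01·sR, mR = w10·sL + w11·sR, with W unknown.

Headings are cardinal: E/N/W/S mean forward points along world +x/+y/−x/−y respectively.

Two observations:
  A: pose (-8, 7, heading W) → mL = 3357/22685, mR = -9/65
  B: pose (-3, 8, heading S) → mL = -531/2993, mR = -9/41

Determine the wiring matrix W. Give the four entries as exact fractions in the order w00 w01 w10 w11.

obs A: pose=(-8,7,W) → sL=90/349, sR=18/65, mL=3357/22685, mR=-9/65
obs B: pose=(-3,8,S) → sL=90/73, sR=18/41, mL=-531/2993, mR=-9/41
sensor matrix S = [[90/349, 18/65], [90/73, 18/41]]; det S = -3098736/13579241
solve [mL_A; mL_B] = S·[w00; w01] and [mR_A; mR_B] = S·[w10; w11]:
  w00 = -1/2, w01 = 1, w10 = 0, w11 = -1/2

-1/2 1 0 -1/2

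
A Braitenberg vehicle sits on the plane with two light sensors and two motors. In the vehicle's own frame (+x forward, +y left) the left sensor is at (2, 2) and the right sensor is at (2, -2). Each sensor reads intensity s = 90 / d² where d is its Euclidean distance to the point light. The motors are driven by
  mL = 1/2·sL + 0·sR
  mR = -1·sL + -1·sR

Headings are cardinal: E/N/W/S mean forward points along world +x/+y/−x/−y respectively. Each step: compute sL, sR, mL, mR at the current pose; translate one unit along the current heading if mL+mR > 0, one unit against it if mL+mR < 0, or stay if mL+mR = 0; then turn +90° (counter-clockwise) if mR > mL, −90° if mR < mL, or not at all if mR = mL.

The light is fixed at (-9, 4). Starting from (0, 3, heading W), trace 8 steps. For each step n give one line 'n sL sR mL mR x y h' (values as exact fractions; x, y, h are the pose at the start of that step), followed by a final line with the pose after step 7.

0 45/29 9/5 45/58 -486/145 0 3 W
1 18/13 18/29 9/13 -756/377 1 3 N
2 5/8 9/16 5/16 -19/16 1 2 E
3 90/137 18/13 45/137 -3636/1781 0 2 S
4 45/29 9/5 45/58 -486/145 0 3 W
5 18/13 18/29 9/13 -756/377 1 3 N
6 5/8 9/16 5/16 -19/16 1 2 E
7 90/137 18/13 45/137 -3636/1781 0 2 S
final 0 3 W

n=0: pose=(0,3,W); sL=45/29, sR=9/5; mL=45/58, mR=-486/145; mL+mR=-747/290 → advance -1; mR−mL=-1197/290 → turn -1·90°
n=1: pose=(1,3,N); sL=18/13, sR=18/29; mL=9/13, mR=-756/377; mL+mR=-495/377 → advance -1; mR−mL=-1017/377 → turn -1·90°
n=2: pose=(1,2,E); sL=5/8, sR=9/16; mL=5/16, mR=-19/16; mL+mR=-7/8 → advance -1; mR−mL=-3/2 → turn -1·90°
n=3: pose=(0,2,S); sL=90/137, sR=18/13; mL=45/137, mR=-3636/1781; mL+mR=-3051/1781 → advance -1; mR−mL=-4221/1781 → turn -1·90°
n=4: pose=(0,3,W); sL=45/29, sR=9/5; mL=45/58, mR=-486/145; mL+mR=-747/290 → advance -1; mR−mL=-1197/290 → turn -1·90°
n=5: pose=(1,3,N); sL=18/13, sR=18/29; mL=9/13, mR=-756/377; mL+mR=-495/377 → advance -1; mR−mL=-1017/377 → turn -1·90°
n=6: pose=(1,2,E); sL=5/8, sR=9/16; mL=5/16, mR=-19/16; mL+mR=-7/8 → advance -1; mR−mL=-3/2 → turn -1·90°
n=7: pose=(0,2,S); sL=90/137, sR=18/13; mL=45/137, mR=-3636/1781; mL+mR=-3051/1781 → advance -1; mR−mL=-4221/1781 → turn -1·90°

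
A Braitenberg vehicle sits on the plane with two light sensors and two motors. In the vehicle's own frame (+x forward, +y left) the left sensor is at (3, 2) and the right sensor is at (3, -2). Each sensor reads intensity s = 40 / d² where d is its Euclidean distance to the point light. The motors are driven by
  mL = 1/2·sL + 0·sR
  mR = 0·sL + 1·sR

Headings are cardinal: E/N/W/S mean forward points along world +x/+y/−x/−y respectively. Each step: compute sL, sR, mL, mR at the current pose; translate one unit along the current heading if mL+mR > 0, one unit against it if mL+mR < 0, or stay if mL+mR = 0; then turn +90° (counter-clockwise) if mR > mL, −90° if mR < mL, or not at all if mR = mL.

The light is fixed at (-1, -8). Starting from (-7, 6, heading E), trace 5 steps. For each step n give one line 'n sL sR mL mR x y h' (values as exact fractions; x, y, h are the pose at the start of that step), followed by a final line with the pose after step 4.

n=0: pose=(-7,6,E); sL=8/53, sR=40/153; mL=4/53, mR=40/153; mL+mR=2732/8109 → advance +1; mR−mL=1508/8109 → turn +1·90°
n=1: pose=(-6,6,N); sL=20/169, sR=20/149; mL=10/169, mR=20/149; mL+mR=4870/25181 → advance +1; mR−mL=1890/25181 → turn +1·90°
n=2: pose=(-6,7,W); sL=40/233, sR=40/353; mL=20/233, mR=40/353; mL+mR=16380/82249 → advance +1; mR−mL=2260/82249 → turn +1·90°
n=3: pose=(-7,7,S); sL=1/4, sR=5/26; mL=1/8, mR=5/26; mL+mR=33/104 → advance +1; mR−mL=7/104 → turn +1·90°
n=4: pose=(-7,6,E); sL=8/53, sR=40/153; mL=4/53, mR=40/153; mL+mR=2732/8109 → advance +1; mR−mL=1508/8109 → turn +1·90°

0 8/53 40/153 4/53 40/153 -7 6 E
1 20/169 20/149 10/169 20/149 -6 6 N
2 40/233 40/353 20/233 40/353 -6 7 W
3 1/4 5/26 1/8 5/26 -7 7 S
4 8/53 40/153 4/53 40/153 -7 6 E
final -6 6 N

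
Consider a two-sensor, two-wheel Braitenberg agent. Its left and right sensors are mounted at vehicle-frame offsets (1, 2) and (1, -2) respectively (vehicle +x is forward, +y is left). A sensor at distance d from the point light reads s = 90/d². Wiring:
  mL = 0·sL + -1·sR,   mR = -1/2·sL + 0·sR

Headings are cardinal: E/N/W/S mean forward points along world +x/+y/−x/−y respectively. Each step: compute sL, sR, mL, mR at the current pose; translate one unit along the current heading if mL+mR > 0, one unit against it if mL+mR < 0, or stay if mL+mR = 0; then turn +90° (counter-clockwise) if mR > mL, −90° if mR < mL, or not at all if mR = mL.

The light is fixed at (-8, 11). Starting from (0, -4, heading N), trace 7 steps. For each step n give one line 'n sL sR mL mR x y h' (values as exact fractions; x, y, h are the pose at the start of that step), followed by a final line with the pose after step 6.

n=0: pose=(0,-4,N); sL=45/116, sR=45/148; mL=-45/148, mR=-45/232; mL+mR=-4275/8584 → advance -1; mR−mL=945/8584 → turn +1·90°
n=1: pose=(0,-5,W); sL=90/373, sR=18/49; mL=-18/49, mR=-45/373; mL+mR=-8919/18277 → advance -1; mR−mL=4509/18277 → turn +1·90°
n=2: pose=(1,-5,S); sL=9/41, sR=45/169; mL=-45/169, mR=-9/82; mL+mR=-5211/13858 → advance -1; mR−mL=2169/13858 → turn +1·90°
n=3: pose=(1,-4,E); sL=90/269, sR=90/389; mL=-90/389, mR=-45/269; mL+mR=-41715/104641 → advance -1; mR−mL=6705/104641 → turn +1·90°
n=4: pose=(0,-4,N); sL=45/116, sR=45/148; mL=-45/148, mR=-45/232; mL+mR=-4275/8584 → advance -1; mR−mL=945/8584 → turn +1·90°
n=5: pose=(0,-5,W); sL=90/373, sR=18/49; mL=-18/49, mR=-45/373; mL+mR=-8919/18277 → advance -1; mR−mL=4509/18277 → turn +1·90°
n=6: pose=(1,-5,S); sL=9/41, sR=45/169; mL=-45/169, mR=-9/82; mL+mR=-5211/13858 → advance -1; mR−mL=2169/13858 → turn +1·90°

0 45/116 45/148 -45/148 -45/232 0 -4 N
1 90/373 18/49 -18/49 -45/373 0 -5 W
2 9/41 45/169 -45/169 -9/82 1 -5 S
3 90/269 90/389 -90/389 -45/269 1 -4 E
4 45/116 45/148 -45/148 -45/232 0 -4 N
5 90/373 18/49 -18/49 -45/373 0 -5 W
6 9/41 45/169 -45/169 -9/82 1 -5 S
final 1 -4 E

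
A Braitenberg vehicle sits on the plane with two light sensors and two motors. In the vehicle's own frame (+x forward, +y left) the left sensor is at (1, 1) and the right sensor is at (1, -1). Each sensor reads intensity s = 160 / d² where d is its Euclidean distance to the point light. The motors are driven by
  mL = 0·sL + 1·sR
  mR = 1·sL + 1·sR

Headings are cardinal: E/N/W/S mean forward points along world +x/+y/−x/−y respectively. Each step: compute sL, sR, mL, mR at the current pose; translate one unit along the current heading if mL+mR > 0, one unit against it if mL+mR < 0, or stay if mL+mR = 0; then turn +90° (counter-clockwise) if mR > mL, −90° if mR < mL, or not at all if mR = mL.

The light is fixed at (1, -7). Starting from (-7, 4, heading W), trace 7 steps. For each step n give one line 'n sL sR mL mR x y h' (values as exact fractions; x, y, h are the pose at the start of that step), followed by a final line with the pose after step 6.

n=0: pose=(-7,4,W); sL=160/181, sR=32/45; mL=32/45, mR=12992/8145; mL+mR=18784/8145 → advance +1; mR−mL=160/181 → turn +1·90°
n=1: pose=(-8,4,S); sL=40/41, sR=4/5; mL=4/5, mR=364/205; mL+mR=528/205 → advance +1; mR−mL=40/41 → turn +1·90°
n=2: pose=(-8,3,E); sL=32/37, sR=32/29; mL=32/29, mR=2112/1073; mL+mR=3296/1073 → advance +1; mR−mL=32/37 → turn +1·90°
n=3: pose=(-7,3,N); sL=80/101, sR=16/17; mL=16/17, mR=2976/1717; mL+mR=4592/1717 → advance +1; mR−mL=80/101 → turn +1·90°
n=4: pose=(-7,4,W); sL=160/181, sR=32/45; mL=32/45, mR=12992/8145; mL+mR=18784/8145 → advance +1; mR−mL=160/181 → turn +1·90°
n=5: pose=(-8,4,S); sL=40/41, sR=4/5; mL=4/5, mR=364/205; mL+mR=528/205 → advance +1; mR−mL=40/41 → turn +1·90°
n=6: pose=(-8,3,E); sL=32/37, sR=32/29; mL=32/29, mR=2112/1073; mL+mR=3296/1073 → advance +1; mR−mL=32/37 → turn +1·90°

0 160/181 32/45 32/45 12992/8145 -7 4 W
1 40/41 4/5 4/5 364/205 -8 4 S
2 32/37 32/29 32/29 2112/1073 -8 3 E
3 80/101 16/17 16/17 2976/1717 -7 3 N
4 160/181 32/45 32/45 12992/8145 -7 4 W
5 40/41 4/5 4/5 364/205 -8 4 S
6 32/37 32/29 32/29 2112/1073 -8 3 E
final -7 3 N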